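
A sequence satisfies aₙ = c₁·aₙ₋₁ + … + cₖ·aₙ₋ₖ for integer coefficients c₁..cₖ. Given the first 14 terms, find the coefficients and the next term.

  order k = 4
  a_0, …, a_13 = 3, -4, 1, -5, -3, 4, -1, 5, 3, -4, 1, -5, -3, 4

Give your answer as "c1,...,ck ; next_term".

0,0,0,-1 ; -1

  a_4 = 0·-5 + 0·1 + 0·-4 + -1·3 = -3
  a_5 = 0·-3 + 0·-5 + 0·1 + -1·-4 = 4
  a_6 = 0·4 + 0·-3 + 0·-5 + -1·1 = -1
  a_7 = 0·-1 + 0·4 + 0·-3 + -1·-5 = 5
  a_8 = 0·5 + 0·-1 + 0·4 + -1·-3 = 3
  a_9 = 0·3 + 0·5 + 0·-1 + -1·4 = -4
  a_10 = 0·-4 + 0·3 + 0·5 + -1·-1 = 1
  a_11 = 0·1 + 0·-4 + 0·3 + -1·5 = -5
  a_12 = 0·-5 + 0·1 + 0·-4 + -1·3 = -3
  a_13 = 0·-3 + 0·-5 + 0·1 + -1·-4 = 4
  a_14 = 0·4 + 0·-3 + 0·-5 + -1·1 = -1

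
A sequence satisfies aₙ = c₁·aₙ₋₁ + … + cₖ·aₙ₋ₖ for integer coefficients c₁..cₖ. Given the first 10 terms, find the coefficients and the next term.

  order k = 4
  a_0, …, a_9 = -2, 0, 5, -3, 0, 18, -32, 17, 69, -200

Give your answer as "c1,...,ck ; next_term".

-1,-1,3,-1 ; 214

  a_4 = -1·-3 + -1·5 + 3·0 + -1·-2 = 0
  a_5 = -1·0 + -1·-3 + 3·5 + -1·0 = 18
  a_6 = -1·18 + -1·0 + 3·-3 + -1·5 = -32
  a_7 = -1·-32 + -1·18 + 3·0 + -1·-3 = 17
  a_8 = -1·17 + -1·-32 + 3·18 + -1·0 = 69
  a_9 = -1·69 + -1·17 + 3·-32 + -1·18 = -200
  a_10 = -1·-200 + -1·69 + 3·17 + -1·-32 = 214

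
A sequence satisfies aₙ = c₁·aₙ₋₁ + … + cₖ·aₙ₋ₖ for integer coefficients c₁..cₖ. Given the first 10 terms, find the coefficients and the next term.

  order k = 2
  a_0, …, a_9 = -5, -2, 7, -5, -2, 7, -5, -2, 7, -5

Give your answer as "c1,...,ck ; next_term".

  a_2 = -1·-2 + -1·-5 = 7
  a_3 = -1·7 + -1·-2 = -5
  a_4 = -1·-5 + -1·7 = -2
  a_5 = -1·-2 + -1·-5 = 7
  a_6 = -1·7 + -1·-2 = -5
  a_7 = -1·-5 + -1·7 = -2
  a_8 = -1·-2 + -1·-5 = 7
  a_9 = -1·7 + -1·-2 = -5
  a_10 = -1·-5 + -1·7 = -2

-1,-1 ; -2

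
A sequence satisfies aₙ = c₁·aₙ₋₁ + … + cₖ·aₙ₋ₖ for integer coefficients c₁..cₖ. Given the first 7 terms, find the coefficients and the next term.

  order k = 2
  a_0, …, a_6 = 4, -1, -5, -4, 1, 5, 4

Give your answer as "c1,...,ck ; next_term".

1,-1 ; -1

  a_2 = 1·-1 + -1·4 = -5
  a_3 = 1·-5 + -1·-1 = -4
  a_4 = 1·-4 + -1·-5 = 1
  a_5 = 1·1 + -1·-4 = 5
  a_6 = 1·5 + -1·1 = 4
  a_7 = 1·4 + -1·5 = -1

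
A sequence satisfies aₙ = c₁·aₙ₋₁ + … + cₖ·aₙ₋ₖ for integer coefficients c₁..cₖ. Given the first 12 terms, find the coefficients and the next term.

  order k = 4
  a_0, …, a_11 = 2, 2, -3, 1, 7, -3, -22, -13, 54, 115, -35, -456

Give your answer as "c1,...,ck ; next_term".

  a_4 = 1·1 + -4·-3 + 0·2 + -3·2 = 7
  a_5 = 1·7 + -4·1 + 0·-3 + -3·2 = -3
  a_6 = 1·-3 + -4·7 + 0·1 + -3·-3 = -22
  a_7 = 1·-22 + -4·-3 + 0·7 + -3·1 = -13
  a_8 = 1·-13 + -4·-22 + 0·-3 + -3·7 = 54
  a_9 = 1·54 + -4·-13 + 0·-22 + -3·-3 = 115
  a_10 = 1·115 + -4·54 + 0·-13 + -3·-22 = -35
  a_11 = 1·-35 + -4·115 + 0·54 + -3·-13 = -456
  a_12 = 1·-456 + -4·-35 + 0·115 + -3·54 = -478

1,-4,0,-3 ; -478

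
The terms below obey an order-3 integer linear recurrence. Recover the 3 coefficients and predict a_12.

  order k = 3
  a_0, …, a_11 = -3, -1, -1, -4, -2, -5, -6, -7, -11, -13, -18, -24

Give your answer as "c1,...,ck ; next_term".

0,1,1 ; -31

  a_3 = 0·-1 + 1·-1 + 1·-3 = -4
  a_4 = 0·-4 + 1·-1 + 1·-1 = -2
  a_5 = 0·-2 + 1·-4 + 1·-1 = -5
  a_6 = 0·-5 + 1·-2 + 1·-4 = -6
  a_7 = 0·-6 + 1·-5 + 1·-2 = -7
  a_8 = 0·-7 + 1·-6 + 1·-5 = -11
  a_9 = 0·-11 + 1·-7 + 1·-6 = -13
  a_10 = 0·-13 + 1·-11 + 1·-7 = -18
  a_11 = 0·-18 + 1·-13 + 1·-11 = -24
  a_12 = 0·-24 + 1·-18 + 1·-13 = -31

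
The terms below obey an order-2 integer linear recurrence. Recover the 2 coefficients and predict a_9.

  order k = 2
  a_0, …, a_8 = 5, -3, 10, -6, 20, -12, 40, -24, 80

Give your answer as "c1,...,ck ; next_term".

0,2 ; -48

  a_2 = 0·-3 + 2·5 = 10
  a_3 = 0·10 + 2·-3 = -6
  a_4 = 0·-6 + 2·10 = 20
  a_5 = 0·20 + 2·-6 = -12
  a_6 = 0·-12 + 2·20 = 40
  a_7 = 0·40 + 2·-12 = -24
  a_8 = 0·-24 + 2·40 = 80
  a_9 = 0·80 + 2·-24 = -48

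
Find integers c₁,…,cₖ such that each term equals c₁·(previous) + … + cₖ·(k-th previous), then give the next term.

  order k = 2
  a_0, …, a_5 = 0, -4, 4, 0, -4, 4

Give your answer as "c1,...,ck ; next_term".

-1,-1 ; 0

  a_2 = -1·-4 + -1·0 = 4
  a_3 = -1·4 + -1·-4 = 0
  a_4 = -1·0 + -1·4 = -4
  a_5 = -1·-4 + -1·0 = 4
  a_6 = -1·4 + -1·-4 = 0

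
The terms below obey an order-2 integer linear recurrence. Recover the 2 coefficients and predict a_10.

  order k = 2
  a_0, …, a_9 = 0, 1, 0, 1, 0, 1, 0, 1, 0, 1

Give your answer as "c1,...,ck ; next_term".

  a_2 = 0·1 + 1·0 = 0
  a_3 = 0·0 + 1·1 = 1
  a_4 = 0·1 + 1·0 = 0
  a_5 = 0·0 + 1·1 = 1
  a_6 = 0·1 + 1·0 = 0
  a_7 = 0·0 + 1·1 = 1
  a_8 = 0·1 + 1·0 = 0
  a_9 = 0·0 + 1·1 = 1
  a_10 = 0·1 + 1·0 = 0

0,1 ; 0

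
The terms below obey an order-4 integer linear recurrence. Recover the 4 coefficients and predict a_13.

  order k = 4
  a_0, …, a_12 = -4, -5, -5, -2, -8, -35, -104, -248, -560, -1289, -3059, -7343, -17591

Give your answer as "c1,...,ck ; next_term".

  a_4 = 3·-2 + -2·-5 + 0·-5 + 3·-4 = -8
  a_5 = 3·-8 + -2·-2 + 0·-5 + 3·-5 = -35
  a_6 = 3·-35 + -2·-8 + 0·-2 + 3·-5 = -104
  a_7 = 3·-104 + -2·-35 + 0·-8 + 3·-2 = -248
  a_8 = 3·-248 + -2·-104 + 0·-35 + 3·-8 = -560
  a_9 = 3·-560 + -2·-248 + 0·-104 + 3·-35 = -1289
  a_10 = 3·-1289 + -2·-560 + 0·-248 + 3·-104 = -3059
  a_11 = 3·-3059 + -2·-1289 + 0·-560 + 3·-248 = -7343
  a_12 = 3·-7343 + -2·-3059 + 0·-1289 + 3·-560 = -17591
  a_13 = 3·-17591 + -2·-7343 + 0·-3059 + 3·-1289 = -41954

3,-2,0,3 ; -41954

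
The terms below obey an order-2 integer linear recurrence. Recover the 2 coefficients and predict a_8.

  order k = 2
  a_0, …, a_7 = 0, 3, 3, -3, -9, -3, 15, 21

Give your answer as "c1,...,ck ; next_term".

1,-2 ; -9

  a_2 = 1·3 + -2·0 = 3
  a_3 = 1·3 + -2·3 = -3
  a_4 = 1·-3 + -2·3 = -9
  a_5 = 1·-9 + -2·-3 = -3
  a_6 = 1·-3 + -2·-9 = 15
  a_7 = 1·15 + -2·-3 = 21
  a_8 = 1·21 + -2·15 = -9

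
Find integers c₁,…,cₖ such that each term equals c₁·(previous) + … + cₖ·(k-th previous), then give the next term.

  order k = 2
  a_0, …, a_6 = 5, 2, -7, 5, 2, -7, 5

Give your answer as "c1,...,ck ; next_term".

  a_2 = -1·2 + -1·5 = -7
  a_3 = -1·-7 + -1·2 = 5
  a_4 = -1·5 + -1·-7 = 2
  a_5 = -1·2 + -1·5 = -7
  a_6 = -1·-7 + -1·2 = 5
  a_7 = -1·5 + -1·-7 = 2

-1,-1 ; 2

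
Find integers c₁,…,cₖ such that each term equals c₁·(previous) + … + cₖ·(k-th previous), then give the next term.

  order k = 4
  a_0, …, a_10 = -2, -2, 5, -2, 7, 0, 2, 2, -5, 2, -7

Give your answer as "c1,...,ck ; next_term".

0,1,0,-1 ; 0

  a_4 = 0·-2 + 1·5 + 0·-2 + -1·-2 = 7
  a_5 = 0·7 + 1·-2 + 0·5 + -1·-2 = 0
  a_6 = 0·0 + 1·7 + 0·-2 + -1·5 = 2
  a_7 = 0·2 + 1·0 + 0·7 + -1·-2 = 2
  a_8 = 0·2 + 1·2 + 0·0 + -1·7 = -5
  a_9 = 0·-5 + 1·2 + 0·2 + -1·0 = 2
  a_10 = 0·2 + 1·-5 + 0·2 + -1·2 = -7
  a_11 = 0·-7 + 1·2 + 0·-5 + -1·2 = 0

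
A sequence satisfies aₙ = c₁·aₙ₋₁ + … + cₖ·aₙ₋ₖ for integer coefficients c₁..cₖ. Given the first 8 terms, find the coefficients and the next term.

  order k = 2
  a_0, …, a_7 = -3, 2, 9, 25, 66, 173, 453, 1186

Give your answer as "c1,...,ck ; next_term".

3,-1 ; 3105

  a_2 = 3·2 + -1·-3 = 9
  a_3 = 3·9 + -1·2 = 25
  a_4 = 3·25 + -1·9 = 66
  a_5 = 3·66 + -1·25 = 173
  a_6 = 3·173 + -1·66 = 453
  a_7 = 3·453 + -1·173 = 1186
  a_8 = 3·1186 + -1·453 = 3105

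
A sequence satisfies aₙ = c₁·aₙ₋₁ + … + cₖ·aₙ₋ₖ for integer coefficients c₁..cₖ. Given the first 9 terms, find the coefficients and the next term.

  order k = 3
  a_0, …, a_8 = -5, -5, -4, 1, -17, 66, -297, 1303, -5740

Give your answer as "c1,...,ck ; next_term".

  a_3 = -4·-4 + 2·-5 + 1·-5 = 1
  a_4 = -4·1 + 2·-4 + 1·-5 = -17
  a_5 = -4·-17 + 2·1 + 1·-4 = 66
  a_6 = -4·66 + 2·-17 + 1·1 = -297
  a_7 = -4·-297 + 2·66 + 1·-17 = 1303
  a_8 = -4·1303 + 2·-297 + 1·66 = -5740
  a_9 = -4·-5740 + 2·1303 + 1·-297 = 25269

-4,2,1 ; 25269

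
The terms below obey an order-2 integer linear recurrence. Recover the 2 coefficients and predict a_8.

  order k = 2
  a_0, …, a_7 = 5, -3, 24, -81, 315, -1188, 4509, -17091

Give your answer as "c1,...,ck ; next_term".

  a_2 = -3·-3 + 3·5 = 24
  a_3 = -3·24 + 3·-3 = -81
  a_4 = -3·-81 + 3·24 = 315
  a_5 = -3·315 + 3·-81 = -1188
  a_6 = -3·-1188 + 3·315 = 4509
  a_7 = -3·4509 + 3·-1188 = -17091
  a_8 = -3·-17091 + 3·4509 = 64800

-3,3 ; 64800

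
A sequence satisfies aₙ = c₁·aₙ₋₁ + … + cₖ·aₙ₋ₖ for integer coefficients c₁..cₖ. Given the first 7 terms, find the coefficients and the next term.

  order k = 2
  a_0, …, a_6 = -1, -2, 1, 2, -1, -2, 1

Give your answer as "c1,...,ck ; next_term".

0,-1 ; 2

  a_2 = 0·-2 + -1·-1 = 1
  a_3 = 0·1 + -1·-2 = 2
  a_4 = 0·2 + -1·1 = -1
  a_5 = 0·-1 + -1·2 = -2
  a_6 = 0·-2 + -1·-1 = 1
  a_7 = 0·1 + -1·-2 = 2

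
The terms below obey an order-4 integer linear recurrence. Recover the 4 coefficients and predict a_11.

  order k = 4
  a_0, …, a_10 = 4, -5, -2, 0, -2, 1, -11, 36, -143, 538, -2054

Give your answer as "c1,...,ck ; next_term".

-3,3,0,1 ; 7812

  a_4 = -3·0 + 3·-2 + 0·-5 + 1·4 = -2
  a_5 = -3·-2 + 3·0 + 0·-2 + 1·-5 = 1
  a_6 = -3·1 + 3·-2 + 0·0 + 1·-2 = -11
  a_7 = -3·-11 + 3·1 + 0·-2 + 1·0 = 36
  a_8 = -3·36 + 3·-11 + 0·1 + 1·-2 = -143
  a_9 = -3·-143 + 3·36 + 0·-11 + 1·1 = 538
  a_10 = -3·538 + 3·-143 + 0·36 + 1·-11 = -2054
  a_11 = -3·-2054 + 3·538 + 0·-143 + 1·36 = 7812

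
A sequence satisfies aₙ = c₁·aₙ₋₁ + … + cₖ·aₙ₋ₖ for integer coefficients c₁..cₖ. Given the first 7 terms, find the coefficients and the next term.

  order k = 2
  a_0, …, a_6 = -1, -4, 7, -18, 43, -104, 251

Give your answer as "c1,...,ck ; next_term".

-2,1 ; -606

  a_2 = -2·-4 + 1·-1 = 7
  a_3 = -2·7 + 1·-4 = -18
  a_4 = -2·-18 + 1·7 = 43
  a_5 = -2·43 + 1·-18 = -104
  a_6 = -2·-104 + 1·43 = 251
  a_7 = -2·251 + 1·-104 = -606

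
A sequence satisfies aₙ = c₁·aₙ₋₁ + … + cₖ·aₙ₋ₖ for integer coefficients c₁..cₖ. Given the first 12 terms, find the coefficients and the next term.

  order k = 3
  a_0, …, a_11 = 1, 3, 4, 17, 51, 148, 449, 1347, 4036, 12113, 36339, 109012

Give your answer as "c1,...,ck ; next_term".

  a_3 = 2·4 + 2·3 + 3·1 = 17
  a_4 = 2·17 + 2·4 + 3·3 = 51
  a_5 = 2·51 + 2·17 + 3·4 = 148
  a_6 = 2·148 + 2·51 + 3·17 = 449
  a_7 = 2·449 + 2·148 + 3·51 = 1347
  a_8 = 2·1347 + 2·449 + 3·148 = 4036
  a_9 = 2·4036 + 2·1347 + 3·449 = 12113
  a_10 = 2·12113 + 2·4036 + 3·1347 = 36339
  a_11 = 2·36339 + 2·12113 + 3·4036 = 109012
  a_12 = 2·109012 + 2·36339 + 3·12113 = 327041

2,2,3 ; 327041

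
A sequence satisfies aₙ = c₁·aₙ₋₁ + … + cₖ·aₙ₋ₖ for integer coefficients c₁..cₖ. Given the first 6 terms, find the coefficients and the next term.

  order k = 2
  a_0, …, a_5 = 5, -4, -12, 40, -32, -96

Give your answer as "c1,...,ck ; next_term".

  a_2 = -2·-4 + -4·5 = -12
  a_3 = -2·-12 + -4·-4 = 40
  a_4 = -2·40 + -4·-12 = -32
  a_5 = -2·-32 + -4·40 = -96
  a_6 = -2·-96 + -4·-32 = 320

-2,-4 ; 320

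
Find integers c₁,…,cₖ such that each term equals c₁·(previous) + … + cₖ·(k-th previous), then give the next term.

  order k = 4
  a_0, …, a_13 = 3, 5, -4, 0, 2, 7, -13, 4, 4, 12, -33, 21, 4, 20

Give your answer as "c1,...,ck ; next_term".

-1,-1,-1,1 ; -78

  a_4 = -1·0 + -1·-4 + -1·5 + 1·3 = 2
  a_5 = -1·2 + -1·0 + -1·-4 + 1·5 = 7
  a_6 = -1·7 + -1·2 + -1·0 + 1·-4 = -13
  a_7 = -1·-13 + -1·7 + -1·2 + 1·0 = 4
  a_8 = -1·4 + -1·-13 + -1·7 + 1·2 = 4
  a_9 = -1·4 + -1·4 + -1·-13 + 1·7 = 12
  a_10 = -1·12 + -1·4 + -1·4 + 1·-13 = -33
  a_11 = -1·-33 + -1·12 + -1·4 + 1·4 = 21
  a_12 = -1·21 + -1·-33 + -1·12 + 1·4 = 4
  a_13 = -1·4 + -1·21 + -1·-33 + 1·12 = 20
  a_14 = -1·20 + -1·4 + -1·21 + 1·-33 = -78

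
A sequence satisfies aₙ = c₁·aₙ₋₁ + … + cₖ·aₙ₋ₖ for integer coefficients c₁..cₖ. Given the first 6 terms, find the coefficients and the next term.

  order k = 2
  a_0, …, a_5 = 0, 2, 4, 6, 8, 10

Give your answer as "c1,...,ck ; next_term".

2,-1 ; 12

  a_2 = 2·2 + -1·0 = 4
  a_3 = 2·4 + -1·2 = 6
  a_4 = 2·6 + -1·4 = 8
  a_5 = 2·8 + -1·6 = 10
  a_6 = 2·10 + -1·8 = 12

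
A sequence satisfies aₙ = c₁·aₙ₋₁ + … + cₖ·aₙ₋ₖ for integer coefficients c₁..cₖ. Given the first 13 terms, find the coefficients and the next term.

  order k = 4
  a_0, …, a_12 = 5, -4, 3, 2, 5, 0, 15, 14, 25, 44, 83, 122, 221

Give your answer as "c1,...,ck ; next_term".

0,1,2,2 ; 376

  a_4 = 0·2 + 1·3 + 2·-4 + 2·5 = 5
  a_5 = 0·5 + 1·2 + 2·3 + 2·-4 = 0
  a_6 = 0·0 + 1·5 + 2·2 + 2·3 = 15
  a_7 = 0·15 + 1·0 + 2·5 + 2·2 = 14
  a_8 = 0·14 + 1·15 + 2·0 + 2·5 = 25
  a_9 = 0·25 + 1·14 + 2·15 + 2·0 = 44
  a_10 = 0·44 + 1·25 + 2·14 + 2·15 = 83
  a_11 = 0·83 + 1·44 + 2·25 + 2·14 = 122
  a_12 = 0·122 + 1·83 + 2·44 + 2·25 = 221
  a_13 = 0·221 + 1·122 + 2·83 + 2·44 = 376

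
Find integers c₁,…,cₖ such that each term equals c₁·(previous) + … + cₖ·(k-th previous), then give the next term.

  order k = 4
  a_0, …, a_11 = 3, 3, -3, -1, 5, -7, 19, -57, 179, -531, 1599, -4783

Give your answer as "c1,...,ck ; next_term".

-2,3,1,3 ; 14369

  a_4 = -2·-1 + 3·-3 + 1·3 + 3·3 = 5
  a_5 = -2·5 + 3·-1 + 1·-3 + 3·3 = -7
  a_6 = -2·-7 + 3·5 + 1·-1 + 3·-3 = 19
  a_7 = -2·19 + 3·-7 + 1·5 + 3·-1 = -57
  a_8 = -2·-57 + 3·19 + 1·-7 + 3·5 = 179
  a_9 = -2·179 + 3·-57 + 1·19 + 3·-7 = -531
  a_10 = -2·-531 + 3·179 + 1·-57 + 3·19 = 1599
  a_11 = -2·1599 + 3·-531 + 1·179 + 3·-57 = -4783
  a_12 = -2·-4783 + 3·1599 + 1·-531 + 3·179 = 14369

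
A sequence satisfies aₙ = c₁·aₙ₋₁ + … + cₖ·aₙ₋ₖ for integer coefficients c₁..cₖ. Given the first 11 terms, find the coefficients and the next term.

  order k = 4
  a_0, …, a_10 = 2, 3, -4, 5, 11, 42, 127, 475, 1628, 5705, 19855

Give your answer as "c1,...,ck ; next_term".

2,4,3,4 ; 69314

  a_4 = 2·5 + 4·-4 + 3·3 + 4·2 = 11
  a_5 = 2·11 + 4·5 + 3·-4 + 4·3 = 42
  a_6 = 2·42 + 4·11 + 3·5 + 4·-4 = 127
  a_7 = 2·127 + 4·42 + 3·11 + 4·5 = 475
  a_8 = 2·475 + 4·127 + 3·42 + 4·11 = 1628
  a_9 = 2·1628 + 4·475 + 3·127 + 4·42 = 5705
  a_10 = 2·5705 + 4·1628 + 3·475 + 4·127 = 19855
  a_11 = 2·19855 + 4·5705 + 3·1628 + 4·475 = 69314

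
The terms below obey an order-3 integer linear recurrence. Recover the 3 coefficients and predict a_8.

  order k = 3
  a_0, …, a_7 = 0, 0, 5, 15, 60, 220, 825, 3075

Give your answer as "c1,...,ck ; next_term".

3,3,-1 ; 11480

  a_3 = 3·5 + 3·0 + -1·0 = 15
  a_4 = 3·15 + 3·5 + -1·0 = 60
  a_5 = 3·60 + 3·15 + -1·5 = 220
  a_6 = 3·220 + 3·60 + -1·15 = 825
  a_7 = 3·825 + 3·220 + -1·60 = 3075
  a_8 = 3·3075 + 3·825 + -1·220 = 11480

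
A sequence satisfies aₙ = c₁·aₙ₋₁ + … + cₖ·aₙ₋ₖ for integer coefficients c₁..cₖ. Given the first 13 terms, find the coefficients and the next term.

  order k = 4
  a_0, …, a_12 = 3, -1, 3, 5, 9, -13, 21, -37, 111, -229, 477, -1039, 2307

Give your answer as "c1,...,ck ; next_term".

-1,1,-2,3 ; -4987

  a_4 = -1·5 + 1·3 + -2·-1 + 3·3 = 9
  a_5 = -1·9 + 1·5 + -2·3 + 3·-1 = -13
  a_6 = -1·-13 + 1·9 + -2·5 + 3·3 = 21
  a_7 = -1·21 + 1·-13 + -2·9 + 3·5 = -37
  a_8 = -1·-37 + 1·21 + -2·-13 + 3·9 = 111
  a_9 = -1·111 + 1·-37 + -2·21 + 3·-13 = -229
  a_10 = -1·-229 + 1·111 + -2·-37 + 3·21 = 477
  a_11 = -1·477 + 1·-229 + -2·111 + 3·-37 = -1039
  a_12 = -1·-1039 + 1·477 + -2·-229 + 3·111 = 2307
  a_13 = -1·2307 + 1·-1039 + -2·477 + 3·-229 = -4987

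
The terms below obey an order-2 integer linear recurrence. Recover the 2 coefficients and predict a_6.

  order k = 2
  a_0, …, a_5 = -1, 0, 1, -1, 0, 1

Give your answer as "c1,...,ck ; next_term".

  a_2 = -1·0 + -1·-1 = 1
  a_3 = -1·1 + -1·0 = -1
  a_4 = -1·-1 + -1·1 = 0
  a_5 = -1·0 + -1·-1 = 1
  a_6 = -1·1 + -1·0 = -1

-1,-1 ; -1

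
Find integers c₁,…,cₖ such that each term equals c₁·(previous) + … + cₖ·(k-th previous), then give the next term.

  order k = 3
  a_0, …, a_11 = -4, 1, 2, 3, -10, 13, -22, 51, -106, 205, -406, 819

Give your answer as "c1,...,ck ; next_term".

  a_3 = -2·2 + -1·1 + -2·-4 = 3
  a_4 = -2·3 + -1·2 + -2·1 = -10
  a_5 = -2·-10 + -1·3 + -2·2 = 13
  a_6 = -2·13 + -1·-10 + -2·3 = -22
  a_7 = -2·-22 + -1·13 + -2·-10 = 51
  a_8 = -2·51 + -1·-22 + -2·13 = -106
  a_9 = -2·-106 + -1·51 + -2·-22 = 205
  a_10 = -2·205 + -1·-106 + -2·51 = -406
  a_11 = -2·-406 + -1·205 + -2·-106 = 819
  a_12 = -2·819 + -1·-406 + -2·205 = -1642

-2,-1,-2 ; -1642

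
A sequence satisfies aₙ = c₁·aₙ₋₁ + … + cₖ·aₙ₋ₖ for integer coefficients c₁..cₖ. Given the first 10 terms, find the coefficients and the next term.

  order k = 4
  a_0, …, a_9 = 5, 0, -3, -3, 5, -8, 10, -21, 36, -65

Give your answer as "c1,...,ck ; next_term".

-1,1,0,1 ; 111

  a_4 = -1·-3 + 1·-3 + 0·0 + 1·5 = 5
  a_5 = -1·5 + 1·-3 + 0·-3 + 1·0 = -8
  a_6 = -1·-8 + 1·5 + 0·-3 + 1·-3 = 10
  a_7 = -1·10 + 1·-8 + 0·5 + 1·-3 = -21
  a_8 = -1·-21 + 1·10 + 0·-8 + 1·5 = 36
  a_9 = -1·36 + 1·-21 + 0·10 + 1·-8 = -65
  a_10 = -1·-65 + 1·36 + 0·-21 + 1·10 = 111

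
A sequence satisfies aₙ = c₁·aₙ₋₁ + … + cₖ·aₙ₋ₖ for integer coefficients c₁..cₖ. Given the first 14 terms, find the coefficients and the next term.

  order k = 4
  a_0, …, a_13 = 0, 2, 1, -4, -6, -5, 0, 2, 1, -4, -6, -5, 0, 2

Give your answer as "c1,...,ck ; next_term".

1,0,-1,1 ; 1

  a_4 = 1·-4 + 0·1 + -1·2 + 1·0 = -6
  a_5 = 1·-6 + 0·-4 + -1·1 + 1·2 = -5
  a_6 = 1·-5 + 0·-6 + -1·-4 + 1·1 = 0
  a_7 = 1·0 + 0·-5 + -1·-6 + 1·-4 = 2
  a_8 = 1·2 + 0·0 + -1·-5 + 1·-6 = 1
  a_9 = 1·1 + 0·2 + -1·0 + 1·-5 = -4
  a_10 = 1·-4 + 0·1 + -1·2 + 1·0 = -6
  a_11 = 1·-6 + 0·-4 + -1·1 + 1·2 = -5
  a_12 = 1·-5 + 0·-6 + -1·-4 + 1·1 = 0
  a_13 = 1·0 + 0·-5 + -1·-6 + 1·-4 = 2
  a_14 = 1·2 + 0·0 + -1·-5 + 1·-6 = 1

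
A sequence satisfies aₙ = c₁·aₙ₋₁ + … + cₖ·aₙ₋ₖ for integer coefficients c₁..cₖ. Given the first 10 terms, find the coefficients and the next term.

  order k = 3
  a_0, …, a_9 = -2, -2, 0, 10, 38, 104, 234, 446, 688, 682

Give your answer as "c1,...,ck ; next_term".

3,-1,-4 ; -426

  a_3 = 3·0 + -1·-2 + -4·-2 = 10
  a_4 = 3·10 + -1·0 + -4·-2 = 38
  a_5 = 3·38 + -1·10 + -4·0 = 104
  a_6 = 3·104 + -1·38 + -4·10 = 234
  a_7 = 3·234 + -1·104 + -4·38 = 446
  a_8 = 3·446 + -1·234 + -4·104 = 688
  a_9 = 3·688 + -1·446 + -4·234 = 682
  a_10 = 3·682 + -1·688 + -4·446 = -426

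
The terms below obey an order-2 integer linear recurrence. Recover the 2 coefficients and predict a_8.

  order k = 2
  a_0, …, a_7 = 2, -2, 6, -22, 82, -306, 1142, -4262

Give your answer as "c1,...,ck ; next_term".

  a_2 = -4·-2 + -1·2 = 6
  a_3 = -4·6 + -1·-2 = -22
  a_4 = -4·-22 + -1·6 = 82
  a_5 = -4·82 + -1·-22 = -306
  a_6 = -4·-306 + -1·82 = 1142
  a_7 = -4·1142 + -1·-306 = -4262
  a_8 = -4·-4262 + -1·1142 = 15906

-4,-1 ; 15906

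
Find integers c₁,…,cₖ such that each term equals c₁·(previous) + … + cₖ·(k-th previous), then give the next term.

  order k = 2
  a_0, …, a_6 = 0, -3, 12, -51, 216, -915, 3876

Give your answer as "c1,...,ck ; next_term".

-4,1 ; -16419

  a_2 = -4·-3 + 1·0 = 12
  a_3 = -4·12 + 1·-3 = -51
  a_4 = -4·-51 + 1·12 = 216
  a_5 = -4·216 + 1·-51 = -915
  a_6 = -4·-915 + 1·216 = 3876
  a_7 = -4·3876 + 1·-915 = -16419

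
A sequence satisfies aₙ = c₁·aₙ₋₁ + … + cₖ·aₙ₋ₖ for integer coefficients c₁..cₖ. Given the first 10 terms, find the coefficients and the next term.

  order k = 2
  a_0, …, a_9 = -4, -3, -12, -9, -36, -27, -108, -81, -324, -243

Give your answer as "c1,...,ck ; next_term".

0,3 ; -972

  a_2 = 0·-3 + 3·-4 = -12
  a_3 = 0·-12 + 3·-3 = -9
  a_4 = 0·-9 + 3·-12 = -36
  a_5 = 0·-36 + 3·-9 = -27
  a_6 = 0·-27 + 3·-36 = -108
  a_7 = 0·-108 + 3·-27 = -81
  a_8 = 0·-81 + 3·-108 = -324
  a_9 = 0·-324 + 3·-81 = -243
  a_10 = 0·-243 + 3·-324 = -972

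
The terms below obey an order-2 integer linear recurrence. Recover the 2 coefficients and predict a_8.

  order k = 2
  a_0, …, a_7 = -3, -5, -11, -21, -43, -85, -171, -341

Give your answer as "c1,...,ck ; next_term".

1,2 ; -683

  a_2 = 1·-5 + 2·-3 = -11
  a_3 = 1·-11 + 2·-5 = -21
  a_4 = 1·-21 + 2·-11 = -43
  a_5 = 1·-43 + 2·-21 = -85
  a_6 = 1·-85 + 2·-43 = -171
  a_7 = 1·-171 + 2·-85 = -341
  a_8 = 1·-341 + 2·-171 = -683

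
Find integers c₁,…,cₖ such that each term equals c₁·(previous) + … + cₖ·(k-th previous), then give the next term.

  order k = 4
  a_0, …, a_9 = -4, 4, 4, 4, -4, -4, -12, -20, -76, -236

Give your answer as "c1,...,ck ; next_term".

3,1,-2,3 ; -780

  a_4 = 3·4 + 1·4 + -2·4 + 3·-4 = -4
  a_5 = 3·-4 + 1·4 + -2·4 + 3·4 = -4
  a_6 = 3·-4 + 1·-4 + -2·4 + 3·4 = -12
  a_7 = 3·-12 + 1·-4 + -2·-4 + 3·4 = -20
  a_8 = 3·-20 + 1·-12 + -2·-4 + 3·-4 = -76
  a_9 = 3·-76 + 1·-20 + -2·-12 + 3·-4 = -236
  a_10 = 3·-236 + 1·-76 + -2·-20 + 3·-12 = -780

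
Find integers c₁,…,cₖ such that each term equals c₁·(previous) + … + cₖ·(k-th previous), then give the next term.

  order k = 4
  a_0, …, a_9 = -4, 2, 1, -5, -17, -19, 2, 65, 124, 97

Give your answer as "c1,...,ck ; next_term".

  a_4 = 1·-5 + 0·1 + -4·2 + 1·-4 = -17
  a_5 = 1·-17 + 0·-5 + -4·1 + 1·2 = -19
  a_6 = 1·-19 + 0·-17 + -4·-5 + 1·1 = 2
  a_7 = 1·2 + 0·-19 + -4·-17 + 1·-5 = 65
  a_8 = 1·65 + 0·2 + -4·-19 + 1·-17 = 124
  a_9 = 1·124 + 0·65 + -4·2 + 1·-19 = 97
  a_10 = 1·97 + 0·124 + -4·65 + 1·2 = -161

1,0,-4,1 ; -161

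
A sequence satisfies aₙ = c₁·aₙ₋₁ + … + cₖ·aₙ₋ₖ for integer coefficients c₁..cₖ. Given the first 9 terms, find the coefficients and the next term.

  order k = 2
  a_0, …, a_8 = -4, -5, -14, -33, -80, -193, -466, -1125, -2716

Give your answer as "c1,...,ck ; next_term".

  a_2 = 2·-5 + 1·-4 = -14
  a_3 = 2·-14 + 1·-5 = -33
  a_4 = 2·-33 + 1·-14 = -80
  a_5 = 2·-80 + 1·-33 = -193
  a_6 = 2·-193 + 1·-80 = -466
  a_7 = 2·-466 + 1·-193 = -1125
  a_8 = 2·-1125 + 1·-466 = -2716
  a_9 = 2·-2716 + 1·-1125 = -6557

2,1 ; -6557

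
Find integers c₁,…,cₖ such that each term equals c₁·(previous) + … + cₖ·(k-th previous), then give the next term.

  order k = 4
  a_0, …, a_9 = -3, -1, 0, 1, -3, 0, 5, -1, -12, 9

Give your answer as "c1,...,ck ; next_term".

-1,-2,-1,1 ; 21

  a_4 = -1·1 + -2·0 + -1·-1 + 1·-3 = -3
  a_5 = -1·-3 + -2·1 + -1·0 + 1·-1 = 0
  a_6 = -1·0 + -2·-3 + -1·1 + 1·0 = 5
  a_7 = -1·5 + -2·0 + -1·-3 + 1·1 = -1
  a_8 = -1·-1 + -2·5 + -1·0 + 1·-3 = -12
  a_9 = -1·-12 + -2·-1 + -1·5 + 1·0 = 9
  a_10 = -1·9 + -2·-12 + -1·-1 + 1·5 = 21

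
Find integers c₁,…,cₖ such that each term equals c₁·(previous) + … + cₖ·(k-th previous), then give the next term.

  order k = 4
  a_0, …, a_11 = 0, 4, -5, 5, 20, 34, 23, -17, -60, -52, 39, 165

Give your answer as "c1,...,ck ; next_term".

2,-2,0,1 ; 192

  a_4 = 2·5 + -2·-5 + 0·4 + 1·0 = 20
  a_5 = 2·20 + -2·5 + 0·-5 + 1·4 = 34
  a_6 = 2·34 + -2·20 + 0·5 + 1·-5 = 23
  a_7 = 2·23 + -2·34 + 0·20 + 1·5 = -17
  a_8 = 2·-17 + -2·23 + 0·34 + 1·20 = -60
  a_9 = 2·-60 + -2·-17 + 0·23 + 1·34 = -52
  a_10 = 2·-52 + -2·-60 + 0·-17 + 1·23 = 39
  a_11 = 2·39 + -2·-52 + 0·-60 + 1·-17 = 165
  a_12 = 2·165 + -2·39 + 0·-52 + 1·-60 = 192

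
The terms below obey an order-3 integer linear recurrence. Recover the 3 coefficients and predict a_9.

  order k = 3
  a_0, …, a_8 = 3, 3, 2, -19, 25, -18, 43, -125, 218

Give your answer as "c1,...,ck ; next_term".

  a_3 = -2·2 + -2·3 + -3·3 = -19
  a_4 = -2·-19 + -2·2 + -3·3 = 25
  a_5 = -2·25 + -2·-19 + -3·2 = -18
  a_6 = -2·-18 + -2·25 + -3·-19 = 43
  a_7 = -2·43 + -2·-18 + -3·25 = -125
  a_8 = -2·-125 + -2·43 + -3·-18 = 218
  a_9 = -2·218 + -2·-125 + -3·43 = -315

-2,-2,-3 ; -315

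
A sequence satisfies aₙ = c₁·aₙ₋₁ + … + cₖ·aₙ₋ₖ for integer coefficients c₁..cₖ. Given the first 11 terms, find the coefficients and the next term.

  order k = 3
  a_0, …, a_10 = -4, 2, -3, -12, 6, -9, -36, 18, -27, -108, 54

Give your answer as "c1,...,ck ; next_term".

0,0,3 ; -81

  a_3 = 0·-3 + 0·2 + 3·-4 = -12
  a_4 = 0·-12 + 0·-3 + 3·2 = 6
  a_5 = 0·6 + 0·-12 + 3·-3 = -9
  a_6 = 0·-9 + 0·6 + 3·-12 = -36
  a_7 = 0·-36 + 0·-9 + 3·6 = 18
  a_8 = 0·18 + 0·-36 + 3·-9 = -27
  a_9 = 0·-27 + 0·18 + 3·-36 = -108
  a_10 = 0·-108 + 0·-27 + 3·18 = 54
  a_11 = 0·54 + 0·-108 + 3·-27 = -81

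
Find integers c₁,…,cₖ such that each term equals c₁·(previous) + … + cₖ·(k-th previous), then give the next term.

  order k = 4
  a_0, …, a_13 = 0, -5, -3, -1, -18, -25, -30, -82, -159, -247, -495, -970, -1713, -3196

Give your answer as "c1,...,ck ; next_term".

0,1,3,3 ; -6108

  a_4 = 0·-1 + 1·-3 + 3·-5 + 3·0 = -18
  a_5 = 0·-18 + 1·-1 + 3·-3 + 3·-5 = -25
  a_6 = 0·-25 + 1·-18 + 3·-1 + 3·-3 = -30
  a_7 = 0·-30 + 1·-25 + 3·-18 + 3·-1 = -82
  a_8 = 0·-82 + 1·-30 + 3·-25 + 3·-18 = -159
  a_9 = 0·-159 + 1·-82 + 3·-30 + 3·-25 = -247
  a_10 = 0·-247 + 1·-159 + 3·-82 + 3·-30 = -495
  a_11 = 0·-495 + 1·-247 + 3·-159 + 3·-82 = -970
  a_12 = 0·-970 + 1·-495 + 3·-247 + 3·-159 = -1713
  a_13 = 0·-1713 + 1·-970 + 3·-495 + 3·-247 = -3196
  a_14 = 0·-3196 + 1·-1713 + 3·-970 + 3·-495 = -6108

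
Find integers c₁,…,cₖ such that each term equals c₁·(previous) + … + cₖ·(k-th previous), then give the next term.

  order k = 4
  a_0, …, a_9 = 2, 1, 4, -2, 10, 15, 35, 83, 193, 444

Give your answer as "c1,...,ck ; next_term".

1,2,2,1 ; 1031

  a_4 = 1·-2 + 2·4 + 2·1 + 1·2 = 10
  a_5 = 1·10 + 2·-2 + 2·4 + 1·1 = 15
  a_6 = 1·15 + 2·10 + 2·-2 + 1·4 = 35
  a_7 = 1·35 + 2·15 + 2·10 + 1·-2 = 83
  a_8 = 1·83 + 2·35 + 2·15 + 1·10 = 193
  a_9 = 1·193 + 2·83 + 2·35 + 1·15 = 444
  a_10 = 1·444 + 2·193 + 2·83 + 1·35 = 1031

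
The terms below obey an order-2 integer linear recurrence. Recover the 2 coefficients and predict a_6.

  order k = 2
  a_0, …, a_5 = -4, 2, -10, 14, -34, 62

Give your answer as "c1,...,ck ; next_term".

-1,2 ; -130

  a_2 = -1·2 + 2·-4 = -10
  a_3 = -1·-10 + 2·2 = 14
  a_4 = -1·14 + 2·-10 = -34
  a_5 = -1·-34 + 2·14 = 62
  a_6 = -1·62 + 2·-34 = -130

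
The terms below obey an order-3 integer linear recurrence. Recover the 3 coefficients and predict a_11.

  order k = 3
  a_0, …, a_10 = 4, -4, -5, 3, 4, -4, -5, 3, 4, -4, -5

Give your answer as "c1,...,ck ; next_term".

  a_3 = 1·-5 + -1·-4 + 1·4 = 3
  a_4 = 1·3 + -1·-5 + 1·-4 = 4
  a_5 = 1·4 + -1·3 + 1·-5 = -4
  a_6 = 1·-4 + -1·4 + 1·3 = -5
  a_7 = 1·-5 + -1·-4 + 1·4 = 3
  a_8 = 1·3 + -1·-5 + 1·-4 = 4
  a_9 = 1·4 + -1·3 + 1·-5 = -4
  a_10 = 1·-4 + -1·4 + 1·3 = -5
  a_11 = 1·-5 + -1·-4 + 1·4 = 3

1,-1,1 ; 3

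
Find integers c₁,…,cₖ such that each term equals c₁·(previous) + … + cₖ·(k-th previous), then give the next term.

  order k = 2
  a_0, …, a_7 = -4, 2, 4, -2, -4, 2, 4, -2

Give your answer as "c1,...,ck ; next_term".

0,-1 ; -4

  a_2 = 0·2 + -1·-4 = 4
  a_3 = 0·4 + -1·2 = -2
  a_4 = 0·-2 + -1·4 = -4
  a_5 = 0·-4 + -1·-2 = 2
  a_6 = 0·2 + -1·-4 = 4
  a_7 = 0·4 + -1·2 = -2
  a_8 = 0·-2 + -1·4 = -4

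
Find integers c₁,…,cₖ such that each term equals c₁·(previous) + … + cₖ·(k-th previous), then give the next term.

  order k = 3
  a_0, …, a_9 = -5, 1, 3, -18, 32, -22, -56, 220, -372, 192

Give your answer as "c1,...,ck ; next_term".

  a_3 = -2·3 + -2·1 + 2·-5 = -18
  a_4 = -2·-18 + -2·3 + 2·1 = 32
  a_5 = -2·32 + -2·-18 + 2·3 = -22
  a_6 = -2·-22 + -2·32 + 2·-18 = -56
  a_7 = -2·-56 + -2·-22 + 2·32 = 220
  a_8 = -2·220 + -2·-56 + 2·-22 = -372
  a_9 = -2·-372 + -2·220 + 2·-56 = 192
  a_10 = -2·192 + -2·-372 + 2·220 = 800

-2,-2,2 ; 800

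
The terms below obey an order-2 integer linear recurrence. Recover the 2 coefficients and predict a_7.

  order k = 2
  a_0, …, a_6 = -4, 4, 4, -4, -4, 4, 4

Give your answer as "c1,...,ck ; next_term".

0,-1 ; -4

  a_2 = 0·4 + -1·-4 = 4
  a_3 = 0·4 + -1·4 = -4
  a_4 = 0·-4 + -1·4 = -4
  a_5 = 0·-4 + -1·-4 = 4
  a_6 = 0·4 + -1·-4 = 4
  a_7 = 0·4 + -1·4 = -4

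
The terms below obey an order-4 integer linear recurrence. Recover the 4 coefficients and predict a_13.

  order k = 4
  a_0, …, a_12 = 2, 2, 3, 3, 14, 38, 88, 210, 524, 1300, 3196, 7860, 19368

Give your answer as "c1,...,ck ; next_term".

  a_4 = 2·3 + 0·3 + 2·2 + 2·2 = 14
  a_5 = 2·14 + 0·3 + 2·3 + 2·2 = 38
  a_6 = 2·38 + 0·14 + 2·3 + 2·3 = 88
  a_7 = 2·88 + 0·38 + 2·14 + 2·3 = 210
  a_8 = 2·210 + 0·88 + 2·38 + 2·14 = 524
  a_9 = 2·524 + 0·210 + 2·88 + 2·38 = 1300
  a_10 = 2·1300 + 0·524 + 2·210 + 2·88 = 3196
  a_11 = 2·3196 + 0·1300 + 2·524 + 2·210 = 7860
  a_12 = 2·7860 + 0·3196 + 2·1300 + 2·524 = 19368
  a_13 = 2·19368 + 0·7860 + 2·3196 + 2·1300 = 47728

2,0,2,2 ; 47728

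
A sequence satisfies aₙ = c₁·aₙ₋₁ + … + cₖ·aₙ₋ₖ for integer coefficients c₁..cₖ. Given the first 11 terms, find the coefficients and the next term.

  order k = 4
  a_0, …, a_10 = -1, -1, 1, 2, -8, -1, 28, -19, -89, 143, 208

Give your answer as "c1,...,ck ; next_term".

  a_4 = -1·2 + -3·1 + 0·-1 + 3·-1 = -8
  a_5 = -1·-8 + -3·2 + 0·1 + 3·-1 = -1
  a_6 = -1·-1 + -3·-8 + 0·2 + 3·1 = 28
  a_7 = -1·28 + -3·-1 + 0·-8 + 3·2 = -19
  a_8 = -1·-19 + -3·28 + 0·-1 + 3·-8 = -89
  a_9 = -1·-89 + -3·-19 + 0·28 + 3·-1 = 143
  a_10 = -1·143 + -3·-89 + 0·-19 + 3·28 = 208
  a_11 = -1·208 + -3·143 + 0·-89 + 3·-19 = -694

-1,-3,0,3 ; -694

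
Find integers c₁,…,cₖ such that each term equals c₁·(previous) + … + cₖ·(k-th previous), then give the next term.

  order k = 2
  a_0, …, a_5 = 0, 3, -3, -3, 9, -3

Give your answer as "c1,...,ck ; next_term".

  a_2 = -1·3 + -2·0 = -3
  a_3 = -1·-3 + -2·3 = -3
  a_4 = -1·-3 + -2·-3 = 9
  a_5 = -1·9 + -2·-3 = -3
  a_6 = -1·-3 + -2·9 = -15

-1,-2 ; -15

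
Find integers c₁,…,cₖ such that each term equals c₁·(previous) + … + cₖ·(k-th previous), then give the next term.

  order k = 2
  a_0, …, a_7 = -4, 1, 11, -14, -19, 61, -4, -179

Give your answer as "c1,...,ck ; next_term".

-1,-3 ; 191

  a_2 = -1·1 + -3·-4 = 11
  a_3 = -1·11 + -3·1 = -14
  a_4 = -1·-14 + -3·11 = -19
  a_5 = -1·-19 + -3·-14 = 61
  a_6 = -1·61 + -3·-19 = -4
  a_7 = -1·-4 + -3·61 = -179
  a_8 = -1·-179 + -3·-4 = 191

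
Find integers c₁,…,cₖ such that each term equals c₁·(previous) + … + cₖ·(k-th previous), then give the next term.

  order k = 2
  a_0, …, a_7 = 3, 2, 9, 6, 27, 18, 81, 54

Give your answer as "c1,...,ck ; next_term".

0,3 ; 243

  a_2 = 0·2 + 3·3 = 9
  a_3 = 0·9 + 3·2 = 6
  a_4 = 0·6 + 3·9 = 27
  a_5 = 0·27 + 3·6 = 18
  a_6 = 0·18 + 3·27 = 81
  a_7 = 0·81 + 3·18 = 54
  a_8 = 0·54 + 3·81 = 243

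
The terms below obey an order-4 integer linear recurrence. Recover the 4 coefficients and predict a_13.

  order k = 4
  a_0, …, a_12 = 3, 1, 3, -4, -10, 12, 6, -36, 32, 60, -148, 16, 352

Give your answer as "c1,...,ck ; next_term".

  a_4 = 0·-4 + -2·3 + 2·1 + -2·3 = -10
  a_5 = 0·-10 + -2·-4 + 2·3 + -2·1 = 12
  a_6 = 0·12 + -2·-10 + 2·-4 + -2·3 = 6
  a_7 = 0·6 + -2·12 + 2·-10 + -2·-4 = -36
  a_8 = 0·-36 + -2·6 + 2·12 + -2·-10 = 32
  a_9 = 0·32 + -2·-36 + 2·6 + -2·12 = 60
  a_10 = 0·60 + -2·32 + 2·-36 + -2·6 = -148
  a_11 = 0·-148 + -2·60 + 2·32 + -2·-36 = 16
  a_12 = 0·16 + -2·-148 + 2·60 + -2·32 = 352
  a_13 = 0·352 + -2·16 + 2·-148 + -2·60 = -448

0,-2,2,-2 ; -448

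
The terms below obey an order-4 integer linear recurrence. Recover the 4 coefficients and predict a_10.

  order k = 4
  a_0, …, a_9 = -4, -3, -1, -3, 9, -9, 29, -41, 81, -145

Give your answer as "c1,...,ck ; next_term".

  a_4 = -1·-3 + 2·-1 + 0·-3 + -2·-4 = 9
  a_5 = -1·9 + 2·-3 + 0·-1 + -2·-3 = -9
  a_6 = -1·-9 + 2·9 + 0·-3 + -2·-1 = 29
  a_7 = -1·29 + 2·-9 + 0·9 + -2·-3 = -41
  a_8 = -1·-41 + 2·29 + 0·-9 + -2·9 = 81
  a_9 = -1·81 + 2·-41 + 0·29 + -2·-9 = -145
  a_10 = -1·-145 + 2·81 + 0·-41 + -2·29 = 249

-1,2,0,-2 ; 249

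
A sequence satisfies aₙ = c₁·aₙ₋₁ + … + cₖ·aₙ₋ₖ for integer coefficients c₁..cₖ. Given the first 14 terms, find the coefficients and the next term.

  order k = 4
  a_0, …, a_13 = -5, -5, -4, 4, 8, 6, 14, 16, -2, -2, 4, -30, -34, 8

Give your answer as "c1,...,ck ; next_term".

  a_4 = 1·4 + -1·-4 + 2·-5 + -2·-5 = 8
  a_5 = 1·8 + -1·4 + 2·-4 + -2·-5 = 6
  a_6 = 1·6 + -1·8 + 2·4 + -2·-4 = 14
  a_7 = 1·14 + -1·6 + 2·8 + -2·4 = 16
  a_8 = 1·16 + -1·14 + 2·6 + -2·8 = -2
  a_9 = 1·-2 + -1·16 + 2·14 + -2·6 = -2
  a_10 = 1·-2 + -1·-2 + 2·16 + -2·14 = 4
  a_11 = 1·4 + -1·-2 + 2·-2 + -2·16 = -30
  a_12 = 1·-30 + -1·4 + 2·-2 + -2·-2 = -34
  a_13 = 1·-34 + -1·-30 + 2·4 + -2·-2 = 8
  a_14 = 1·8 + -1·-34 + 2·-30 + -2·4 = -26

1,-1,2,-2 ; -26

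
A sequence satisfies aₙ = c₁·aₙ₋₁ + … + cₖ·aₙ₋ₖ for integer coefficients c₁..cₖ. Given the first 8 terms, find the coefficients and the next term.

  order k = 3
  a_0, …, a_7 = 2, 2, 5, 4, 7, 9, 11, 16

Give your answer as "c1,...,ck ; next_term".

  a_3 = 0·5 + 1·2 + 1·2 = 4
  a_4 = 0·4 + 1·5 + 1·2 = 7
  a_5 = 0·7 + 1·4 + 1·5 = 9
  a_6 = 0·9 + 1·7 + 1·4 = 11
  a_7 = 0·11 + 1·9 + 1·7 = 16
  a_8 = 0·16 + 1·11 + 1·9 = 20

0,1,1 ; 20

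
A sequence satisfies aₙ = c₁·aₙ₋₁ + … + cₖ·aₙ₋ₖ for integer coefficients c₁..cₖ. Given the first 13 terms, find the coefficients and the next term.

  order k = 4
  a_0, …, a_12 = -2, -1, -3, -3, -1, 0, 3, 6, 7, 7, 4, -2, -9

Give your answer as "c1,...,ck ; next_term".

1,0,0,-1 ; -16

  a_4 = 1·-3 + 0·-3 + 0·-1 + -1·-2 = -1
  a_5 = 1·-1 + 0·-3 + 0·-3 + -1·-1 = 0
  a_6 = 1·0 + 0·-1 + 0·-3 + -1·-3 = 3
  a_7 = 1·3 + 0·0 + 0·-1 + -1·-3 = 6
  a_8 = 1·6 + 0·3 + 0·0 + -1·-1 = 7
  a_9 = 1·7 + 0·6 + 0·3 + -1·0 = 7
  a_10 = 1·7 + 0·7 + 0·6 + -1·3 = 4
  a_11 = 1·4 + 0·7 + 0·7 + -1·6 = -2
  a_12 = 1·-2 + 0·4 + 0·7 + -1·7 = -9
  a_13 = 1·-9 + 0·-2 + 0·4 + -1·7 = -16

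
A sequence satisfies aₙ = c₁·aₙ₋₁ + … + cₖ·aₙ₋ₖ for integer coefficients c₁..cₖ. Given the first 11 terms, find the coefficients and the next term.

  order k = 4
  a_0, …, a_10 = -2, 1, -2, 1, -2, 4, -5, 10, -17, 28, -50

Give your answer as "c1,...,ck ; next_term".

  a_4 = -1·1 + 1·-2 + -1·1 + -1·-2 = -2
  a_5 = -1·-2 + 1·1 + -1·-2 + -1·1 = 4
  a_6 = -1·4 + 1·-2 + -1·1 + -1·-2 = -5
  a_7 = -1·-5 + 1·4 + -1·-2 + -1·1 = 10
  a_8 = -1·10 + 1·-5 + -1·4 + -1·-2 = -17
  a_9 = -1·-17 + 1·10 + -1·-5 + -1·4 = 28
  a_10 = -1·28 + 1·-17 + -1·10 + -1·-5 = -50
  a_11 = -1·-50 + 1·28 + -1·-17 + -1·10 = 85

-1,1,-1,-1 ; 85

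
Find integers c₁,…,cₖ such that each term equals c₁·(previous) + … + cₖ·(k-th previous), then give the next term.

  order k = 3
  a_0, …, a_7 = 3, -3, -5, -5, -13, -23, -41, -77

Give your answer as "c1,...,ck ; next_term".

  a_3 = 1·-5 + 1·-3 + 1·3 = -5
  a_4 = 1·-5 + 1·-5 + 1·-3 = -13
  a_5 = 1·-13 + 1·-5 + 1·-5 = -23
  a_6 = 1·-23 + 1·-13 + 1·-5 = -41
  a_7 = 1·-41 + 1·-23 + 1·-13 = -77
  a_8 = 1·-77 + 1·-41 + 1·-23 = -141

1,1,1 ; -141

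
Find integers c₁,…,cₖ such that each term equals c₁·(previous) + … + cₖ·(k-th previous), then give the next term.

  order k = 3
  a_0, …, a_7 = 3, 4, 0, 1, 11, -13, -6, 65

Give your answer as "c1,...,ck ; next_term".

  a_3 = -1·0 + -2·4 + 3·3 = 1
  a_4 = -1·1 + -2·0 + 3·4 = 11
  a_5 = -1·11 + -2·1 + 3·0 = -13
  a_6 = -1·-13 + -2·11 + 3·1 = -6
  a_7 = -1·-6 + -2·-13 + 3·11 = 65
  a_8 = -1·65 + -2·-6 + 3·-13 = -92

-1,-2,3 ; -92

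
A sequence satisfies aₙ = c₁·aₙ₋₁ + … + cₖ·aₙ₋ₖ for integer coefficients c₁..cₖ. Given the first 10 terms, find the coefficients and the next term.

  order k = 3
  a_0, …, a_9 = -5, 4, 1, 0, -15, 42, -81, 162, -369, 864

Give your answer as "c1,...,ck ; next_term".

-3,-3,-3 ; -1971

  a_3 = -3·1 + -3·4 + -3·-5 = 0
  a_4 = -3·0 + -3·1 + -3·4 = -15
  a_5 = -3·-15 + -3·0 + -3·1 = 42
  a_6 = -3·42 + -3·-15 + -3·0 = -81
  a_7 = -3·-81 + -3·42 + -3·-15 = 162
  a_8 = -3·162 + -3·-81 + -3·42 = -369
  a_9 = -3·-369 + -3·162 + -3·-81 = 864
  a_10 = -3·864 + -3·-369 + -3·162 = -1971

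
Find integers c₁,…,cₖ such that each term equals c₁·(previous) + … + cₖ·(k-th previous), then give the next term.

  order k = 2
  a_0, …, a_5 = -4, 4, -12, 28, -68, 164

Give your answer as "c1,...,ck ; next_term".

  a_2 = -2·4 + 1·-4 = -12
  a_3 = -2·-12 + 1·4 = 28
  a_4 = -2·28 + 1·-12 = -68
  a_5 = -2·-68 + 1·28 = 164
  a_6 = -2·164 + 1·-68 = -396

-2,1 ; -396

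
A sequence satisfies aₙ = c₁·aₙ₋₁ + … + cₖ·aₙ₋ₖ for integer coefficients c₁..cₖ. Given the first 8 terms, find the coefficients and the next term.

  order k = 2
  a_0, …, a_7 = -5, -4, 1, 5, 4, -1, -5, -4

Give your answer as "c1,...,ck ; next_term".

  a_2 = 1·-4 + -1·-5 = 1
  a_3 = 1·1 + -1·-4 = 5
  a_4 = 1·5 + -1·1 = 4
  a_5 = 1·4 + -1·5 = -1
  a_6 = 1·-1 + -1·4 = -5
  a_7 = 1·-5 + -1·-1 = -4
  a_8 = 1·-4 + -1·-5 = 1

1,-1 ; 1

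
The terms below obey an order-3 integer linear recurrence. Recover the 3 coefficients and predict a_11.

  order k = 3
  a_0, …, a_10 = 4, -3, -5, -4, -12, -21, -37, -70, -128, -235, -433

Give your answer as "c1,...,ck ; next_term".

1,1,1 ; -796

  a_3 = 1·-5 + 1·-3 + 1·4 = -4
  a_4 = 1·-4 + 1·-5 + 1·-3 = -12
  a_5 = 1·-12 + 1·-4 + 1·-5 = -21
  a_6 = 1·-21 + 1·-12 + 1·-4 = -37
  a_7 = 1·-37 + 1·-21 + 1·-12 = -70
  a_8 = 1·-70 + 1·-37 + 1·-21 = -128
  a_9 = 1·-128 + 1·-70 + 1·-37 = -235
  a_10 = 1·-235 + 1·-128 + 1·-70 = -433
  a_11 = 1·-433 + 1·-235 + 1·-128 = -796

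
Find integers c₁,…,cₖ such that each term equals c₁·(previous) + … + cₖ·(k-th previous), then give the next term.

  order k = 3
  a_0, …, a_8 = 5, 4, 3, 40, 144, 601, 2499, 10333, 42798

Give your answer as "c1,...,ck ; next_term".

  a_3 = 3·3 + 4·4 + 3·5 = 40
  a_4 = 3·40 + 4·3 + 3·4 = 144
  a_5 = 3·144 + 4·40 + 3·3 = 601
  a_6 = 3·601 + 4·144 + 3·40 = 2499
  a_7 = 3·2499 + 4·601 + 3·144 = 10333
  a_8 = 3·10333 + 4·2499 + 3·601 = 42798
  a_9 = 3·42798 + 4·10333 + 3·2499 = 177223

3,4,3 ; 177223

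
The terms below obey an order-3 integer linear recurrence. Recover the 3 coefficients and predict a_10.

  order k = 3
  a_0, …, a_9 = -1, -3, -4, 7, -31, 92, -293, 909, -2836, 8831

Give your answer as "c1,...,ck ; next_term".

-3,1,2 ; -27511

  a_3 = -3·-4 + 1·-3 + 2·-1 = 7
  a_4 = -3·7 + 1·-4 + 2·-3 = -31
  a_5 = -3·-31 + 1·7 + 2·-4 = 92
  a_6 = -3·92 + 1·-31 + 2·7 = -293
  a_7 = -3·-293 + 1·92 + 2·-31 = 909
  a_8 = -3·909 + 1·-293 + 2·92 = -2836
  a_9 = -3·-2836 + 1·909 + 2·-293 = 8831
  a_10 = -3·8831 + 1·-2836 + 2·909 = -27511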